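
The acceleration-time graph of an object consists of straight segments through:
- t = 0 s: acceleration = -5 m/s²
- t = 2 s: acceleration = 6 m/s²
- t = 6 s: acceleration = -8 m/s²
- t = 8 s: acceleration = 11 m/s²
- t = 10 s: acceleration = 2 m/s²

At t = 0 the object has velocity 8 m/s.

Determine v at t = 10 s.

Δv equals the area under the a-t graph; then v = v₀ + Δv.
0–2 s: ½(-5 + 6)(2) = 1 m/s
2–6 s: ½(6 + -8)(4) = -4 m/s
6–8 s: ½(-8 + 11)(2) = 3 m/s
8–10 s: ½(11 + 2)(2) = 13 m/s
Δv = 13 m/s, so v(10) = 8 + (13) = 21 m/s.

21 m/s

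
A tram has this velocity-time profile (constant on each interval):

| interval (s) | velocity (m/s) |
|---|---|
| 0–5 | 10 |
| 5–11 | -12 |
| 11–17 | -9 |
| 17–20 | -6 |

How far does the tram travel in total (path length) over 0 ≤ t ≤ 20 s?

194 m

Total distance travelled is ∫|v| dt — sum the magnitudes of each area piece.
0–5 s: |10| × 5 = 50 m
5–11 s: |-12| × 6 = 72 m
11–17 s: |-9| × 6 = 54 m
17–20 s: |-6| × 3 = 18 m
Total distance = 194 m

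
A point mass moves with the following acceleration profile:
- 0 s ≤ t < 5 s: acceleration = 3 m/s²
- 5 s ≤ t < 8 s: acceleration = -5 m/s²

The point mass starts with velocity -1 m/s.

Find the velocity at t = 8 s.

Δv equals the area under the a-t graph; then v = v₀ + Δv.
0–5 s: 3 × 5 = 15 m/s
5–8 s: -5 × 3 = -15 m/s
Δv = 0 m/s, so v(8) = -1 + (0) = -1 m/s.

-1 m/s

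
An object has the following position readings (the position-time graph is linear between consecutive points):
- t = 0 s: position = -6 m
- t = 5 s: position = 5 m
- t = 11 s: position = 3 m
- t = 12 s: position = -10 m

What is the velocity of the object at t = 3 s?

2.2 m/s

Velocity is the slope of the x-t graph on 0–5 s: (5 − -6)/(5 − 0) = 2.2 m/s.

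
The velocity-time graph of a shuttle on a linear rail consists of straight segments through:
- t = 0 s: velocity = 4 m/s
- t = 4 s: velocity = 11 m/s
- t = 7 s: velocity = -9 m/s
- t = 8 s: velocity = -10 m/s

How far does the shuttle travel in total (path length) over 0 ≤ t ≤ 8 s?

Total distance travelled is ∫|v| dt — sum the magnitudes of each area piece.
0–4 s: |½(4 + 11)(4)| = 30 m
4–7 s: v = 0 at t = 5.65 s; triangle areas 9.075 + 6.075 = 15.15 m
7–8 s: |½(-9 + -10)(1)| = 9.5 m
Total distance = 54.65 m

54.65 m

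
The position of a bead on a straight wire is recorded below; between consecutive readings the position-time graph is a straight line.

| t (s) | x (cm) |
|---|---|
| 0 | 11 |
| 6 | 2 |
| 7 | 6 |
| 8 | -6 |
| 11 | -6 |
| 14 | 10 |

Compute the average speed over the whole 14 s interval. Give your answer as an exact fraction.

Average speed = (total path length)/(elapsed time); on a piecewise-linear x-t graph the path length is Σ|Δx|.
0–6 s: |Δx| = |2 − 11| = 9 cm
6–7 s: |Δx| = |6 − 2| = 4 cm
7–8 s: |Δx| = |-6 − 6| = 12 cm
8–11 s: |Δx| = |-6 − -6| = 0 cm
11–14 s: |Δx| = |10 − -6| = 16 cm
Total path = 41 cm; average speed = 41/14 = 41/14 cm/s.

41/14 cm/s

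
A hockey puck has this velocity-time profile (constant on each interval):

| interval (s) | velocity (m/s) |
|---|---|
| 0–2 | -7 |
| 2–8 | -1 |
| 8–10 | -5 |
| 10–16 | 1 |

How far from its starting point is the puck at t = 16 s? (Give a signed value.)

-24 m

Net displacement equals the area under the velocity-time graph (areas below the axis count negative).
0–2 s: -7 × 2 = -14 m
2–8 s: -1 × 6 = -6 m
8–10 s: -5 × 2 = -10 m
10–16 s: 1 × 6 = 6 m
Net displacement = -24 m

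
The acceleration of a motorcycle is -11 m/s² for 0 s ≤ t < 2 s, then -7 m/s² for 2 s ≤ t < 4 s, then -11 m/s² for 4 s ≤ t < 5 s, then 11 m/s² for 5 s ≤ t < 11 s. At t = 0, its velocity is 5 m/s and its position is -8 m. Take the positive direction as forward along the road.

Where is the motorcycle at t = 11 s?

On each constant-a segment, Δv = aΔt and Δx = v₀Δt + ½aΔt²; chain segment to segment.
0–2 s: v starts 5 m/s; Δx = 5·2 + ½·-11·2² = -12 m; v ends -17 m/s.
2–4 s: v starts -17 m/s; Δx = -17·2 + ½·-7·2² = -48 m; v ends -31 m/s.
4–5 s: v starts -31 m/s; Δx = -31·1 + ½·-11·1² = -36.5 m; v ends -42 m/s.
5–11 s: v starts -42 m/s; Δx = -42·6 + ½·11·6² = -54 m; v ends 24 m/s.
x(11) = -8 + Σ Δx = -158.5 m.

-158.5 m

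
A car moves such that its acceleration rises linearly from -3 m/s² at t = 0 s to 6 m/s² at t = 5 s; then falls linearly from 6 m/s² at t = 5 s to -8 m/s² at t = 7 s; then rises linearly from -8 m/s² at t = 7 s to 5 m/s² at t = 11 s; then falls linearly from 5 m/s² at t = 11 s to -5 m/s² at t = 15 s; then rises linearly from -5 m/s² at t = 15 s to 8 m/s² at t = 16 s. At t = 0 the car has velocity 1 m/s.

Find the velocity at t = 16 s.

2 m/s

Δv equals the area under the a-t graph; then v = v₀ + Δv.
0–5 s: ½(-3 + 6)(5) = 7.5 m/s
5–7 s: ½(6 + -8)(2) = -2 m/s
7–11 s: ½(-8 + 5)(4) = -6 m/s
11–15 s: ½(5 + -5)(4) = 0 m/s
15–16 s: ½(-5 + 8)(1) = 1.5 m/s
Δv = 1 m/s, so v(16) = 1 + (1) = 2 m/s.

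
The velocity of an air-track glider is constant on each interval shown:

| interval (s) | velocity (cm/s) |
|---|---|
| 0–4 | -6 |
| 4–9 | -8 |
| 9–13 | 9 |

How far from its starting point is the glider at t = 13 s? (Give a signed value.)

Displacement is the signed area under the v-t curve.
0–4 s: -6 × 4 = -24 cm
4–9 s: -8 × 5 = -40 cm
9–13 s: 9 × 4 = 36 cm
Net displacement = -28 cm

-28 cm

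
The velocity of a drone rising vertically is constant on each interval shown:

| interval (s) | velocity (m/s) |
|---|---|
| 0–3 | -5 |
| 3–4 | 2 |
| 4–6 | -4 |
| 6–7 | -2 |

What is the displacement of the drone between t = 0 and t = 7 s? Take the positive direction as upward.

-23 m

Displacement is the signed area under the v-t curve.
0–3 s: -5 × 3 = -15 m
3–4 s: 2 × 1 = 2 m
4–6 s: -4 × 2 = -8 m
6–7 s: -2 × 1 = -2 m
Net displacement = -23 m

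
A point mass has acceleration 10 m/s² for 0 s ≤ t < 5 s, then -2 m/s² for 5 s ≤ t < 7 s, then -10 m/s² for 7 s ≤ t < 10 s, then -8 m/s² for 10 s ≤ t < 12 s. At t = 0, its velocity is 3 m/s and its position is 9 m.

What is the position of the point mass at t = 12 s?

On each constant-a segment, Δv = aΔt and Δx = v₀Δt + ½aΔt²; chain segment to segment.
0–5 s: v starts 3 m/s; Δx = 3·5 + ½·10·5² = 140 m; v ends 53 m/s.
5–7 s: v starts 53 m/s; Δx = 53·2 + ½·-2·2² = 102 m; v ends 49 m/s.
7–10 s: v starts 49 m/s; Δx = 49·3 + ½·-10·3² = 102 m; v ends 19 m/s.
10–12 s: v starts 19 m/s; Δx = 19·2 + ½·-8·2² = 22 m; v ends 3 m/s.
x(12) = 9 + Σ Δx = 375 m.

375 m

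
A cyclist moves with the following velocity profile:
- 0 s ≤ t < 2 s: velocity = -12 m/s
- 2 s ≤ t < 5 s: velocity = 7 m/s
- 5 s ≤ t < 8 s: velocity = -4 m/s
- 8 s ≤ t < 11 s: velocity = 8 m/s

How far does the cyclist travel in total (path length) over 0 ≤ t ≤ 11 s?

Distance (not displacement) is the total path length: add the absolute areas under v-t.
0–2 s: |-12| × 2 = 24 m
2–5 s: |7| × 3 = 21 m
5–8 s: |-4| × 3 = 12 m
8–11 s: |8| × 3 = 24 m
Total distance = 81 m

81 m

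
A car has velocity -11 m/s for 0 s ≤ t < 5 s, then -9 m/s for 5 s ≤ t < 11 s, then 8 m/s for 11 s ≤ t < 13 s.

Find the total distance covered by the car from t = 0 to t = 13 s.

Total distance travelled is ∫|v| dt — sum the magnitudes of each area piece.
0–5 s: |-11| × 5 = 55 m
5–11 s: |-9| × 6 = 54 m
11–13 s: |8| × 2 = 16 m
Total distance = 125 m

125 m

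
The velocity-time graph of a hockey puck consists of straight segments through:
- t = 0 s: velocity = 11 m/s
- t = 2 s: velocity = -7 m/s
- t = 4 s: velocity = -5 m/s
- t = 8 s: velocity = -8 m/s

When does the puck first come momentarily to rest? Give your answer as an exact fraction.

v changes sign on 0–2 s (from 11 to -7); the graph is linear there, so v = 0 at t = 0 + (-11)·(2 − 0)/(-7 − 11) = 11/9 s.

t = 11/9 s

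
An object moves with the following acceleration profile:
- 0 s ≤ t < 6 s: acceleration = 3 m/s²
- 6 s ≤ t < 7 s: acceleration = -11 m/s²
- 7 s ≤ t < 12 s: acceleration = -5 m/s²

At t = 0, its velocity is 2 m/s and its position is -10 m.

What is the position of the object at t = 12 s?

On each constant-a segment, Δv = aΔt and Δx = v₀Δt + ½aΔt²; chain segment to segment.
0–6 s: v starts 2 m/s; Δx = 2·6 + ½·3·6² = 66 m; v ends 20 m/s.
6–7 s: v starts 20 m/s; Δx = 20·1 + ½·-11·1² = 14.5 m; v ends 9 m/s.
7–12 s: v starts 9 m/s; Δx = 9·5 + ½·-5·5² = -17.5 m; v ends -16 m/s.
x(12) = -10 + Σ Δx = 53 m.

53 m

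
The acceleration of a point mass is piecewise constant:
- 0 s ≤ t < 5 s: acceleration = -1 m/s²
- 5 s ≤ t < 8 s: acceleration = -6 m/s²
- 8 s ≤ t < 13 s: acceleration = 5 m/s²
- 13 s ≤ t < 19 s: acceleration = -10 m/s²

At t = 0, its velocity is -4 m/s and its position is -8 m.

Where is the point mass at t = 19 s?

On each constant-a segment, Δv = aΔt and Δx = v₀Δt + ½aΔt²; chain segment to segment.
0–5 s: v starts -4 m/s; Δx = -4·5 + ½·-1·5² = -32.5 m; v ends -9 m/s.
5–8 s: v starts -9 m/s; Δx = -9·3 + ½·-6·3² = -54 m; v ends -27 m/s.
8–13 s: v starts -27 m/s; Δx = -27·5 + ½·5·5² = -72.5 m; v ends -2 m/s.
13–19 s: v starts -2 m/s; Δx = -2·6 + ½·-10·6² = -192 m; v ends -62 m/s.
x(19) = -8 + Σ Δx = -359 m.

-359 m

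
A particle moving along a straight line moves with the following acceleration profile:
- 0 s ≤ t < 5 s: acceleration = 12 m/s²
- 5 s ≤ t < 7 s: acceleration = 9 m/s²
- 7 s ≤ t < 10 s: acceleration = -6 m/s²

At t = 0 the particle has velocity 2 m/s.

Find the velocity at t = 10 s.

62 m/s

Δv equals the area under the a-t graph; then v = v₀ + Δv.
0–5 s: 12 × 5 = 60 m/s
5–7 s: 9 × 2 = 18 m/s
7–10 s: -6 × 3 = -18 m/s
Δv = 60 m/s, so v(10) = 2 + (60) = 62 m/s.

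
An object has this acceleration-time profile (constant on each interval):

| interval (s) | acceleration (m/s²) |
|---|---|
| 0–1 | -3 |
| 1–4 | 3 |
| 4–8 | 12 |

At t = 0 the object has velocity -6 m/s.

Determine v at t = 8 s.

Δv equals the area under the a-t graph; then v = v₀ + Δv.
0–1 s: -3 × 1 = -3 m/s
1–4 s: 3 × 3 = 9 m/s
4–8 s: 12 × 4 = 48 m/s
Δv = 54 m/s, so v(8) = -6 + (54) = 48 m/s.

48 m/s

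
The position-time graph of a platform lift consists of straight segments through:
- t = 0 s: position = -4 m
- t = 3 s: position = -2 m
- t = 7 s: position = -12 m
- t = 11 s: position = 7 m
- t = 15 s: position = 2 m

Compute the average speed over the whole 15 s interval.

Average speed = (total path length)/(elapsed time); on a piecewise-linear x-t graph the path length is Σ|Δx|.
0–3 s: |Δx| = |-2 − -4| = 2 m
3–7 s: |Δx| = |-12 − -2| = 10 m
7–11 s: |Δx| = |7 − -12| = 19 m
11–15 s: |Δx| = |2 − 7| = 5 m
Total path = 36 m; average speed = 36/15 = 2.4 m/s.

2.4 m/s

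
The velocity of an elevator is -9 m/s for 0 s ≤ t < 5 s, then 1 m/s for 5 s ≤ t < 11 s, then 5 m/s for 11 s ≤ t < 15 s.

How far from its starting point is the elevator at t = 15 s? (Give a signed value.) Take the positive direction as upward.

Net displacement equals the area under the velocity-time graph (areas below the axis count negative).
0–5 s: -9 × 5 = -45 m
5–11 s: 1 × 6 = 6 m
11–15 s: 5 × 4 = 20 m
Net displacement = -19 m

-19 m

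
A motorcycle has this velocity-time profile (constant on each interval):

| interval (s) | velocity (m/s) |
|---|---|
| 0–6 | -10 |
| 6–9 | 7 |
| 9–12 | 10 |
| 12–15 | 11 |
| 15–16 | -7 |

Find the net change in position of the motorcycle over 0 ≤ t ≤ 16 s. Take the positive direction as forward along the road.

Net displacement equals the area under the velocity-time graph (areas below the axis count negative).
0–6 s: -10 × 6 = -60 m
6–9 s: 7 × 3 = 21 m
9–12 s: 10 × 3 = 30 m
12–15 s: 11 × 3 = 33 m
15–16 s: -7 × 1 = -7 m
Net displacement = 17 m

17 m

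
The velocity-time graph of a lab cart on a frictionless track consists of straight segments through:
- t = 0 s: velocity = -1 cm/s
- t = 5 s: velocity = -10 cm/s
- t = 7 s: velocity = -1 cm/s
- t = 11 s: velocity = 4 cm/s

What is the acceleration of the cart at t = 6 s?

4.5 cm/s²

Acceleration is the slope of the v-t graph on 5–7 s: (-1 − -10)/(7 − 5) = 4.5 cm/s².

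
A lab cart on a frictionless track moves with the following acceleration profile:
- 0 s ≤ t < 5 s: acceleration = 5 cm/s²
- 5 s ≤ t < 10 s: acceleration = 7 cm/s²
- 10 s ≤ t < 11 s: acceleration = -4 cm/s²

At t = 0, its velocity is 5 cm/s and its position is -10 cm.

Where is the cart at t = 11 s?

On each constant-a segment, Δv = aΔt and Δx = v₀Δt + ½aΔt²; chain segment to segment.
0–5 s: v starts 5 cm/s; Δx = 5·5 + ½·5·5² = 87.5 cm; v ends 30 cm/s.
5–10 s: v starts 30 cm/s; Δx = 30·5 + ½·7·5² = 237.5 cm; v ends 65 cm/s.
10–11 s: v starts 65 cm/s; Δx = 65·1 + ½·-4·1² = 63 cm; v ends 61 cm/s.
x(11) = -10 + Σ Δx = 378 cm.

378 cm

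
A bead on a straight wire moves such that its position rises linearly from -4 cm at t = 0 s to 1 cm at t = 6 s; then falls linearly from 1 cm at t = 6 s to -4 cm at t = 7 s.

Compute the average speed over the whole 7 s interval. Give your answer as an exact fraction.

Average speed = (total path length)/(elapsed time); on a piecewise-linear x-t graph the path length is Σ|Δx|.
0–6 s: |Δx| = |1 − -4| = 5 cm
6–7 s: |Δx| = |-4 − 1| = 5 cm
Total path = 10 cm; average speed = 10/7 = 10/7 cm/s.

10/7 cm/s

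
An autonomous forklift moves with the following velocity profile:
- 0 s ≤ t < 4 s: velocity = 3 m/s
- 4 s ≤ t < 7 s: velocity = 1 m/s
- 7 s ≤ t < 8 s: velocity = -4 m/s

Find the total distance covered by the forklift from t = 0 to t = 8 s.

Total distance travelled is ∫|v| dt — sum the magnitudes of each area piece.
0–4 s: |3| × 4 = 12 m
4–7 s: |1| × 3 = 3 m
7–8 s: |-4| × 1 = 4 m
Total distance = 19 m

19 m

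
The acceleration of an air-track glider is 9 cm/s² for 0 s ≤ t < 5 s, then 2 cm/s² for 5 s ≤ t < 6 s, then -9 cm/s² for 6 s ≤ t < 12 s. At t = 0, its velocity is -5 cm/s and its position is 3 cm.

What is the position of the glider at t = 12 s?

On each constant-a segment, Δv = aΔt and Δx = v₀Δt + ½aΔt²; chain segment to segment.
0–5 s: v starts -5 cm/s; Δx = -5·5 + ½·9·5² = 87.5 cm; v ends 40 cm/s.
5–6 s: v starts 40 cm/s; Δx = 40·1 + ½·2·1² = 41 cm; v ends 42 cm/s.
6–12 s: v starts 42 cm/s; Δx = 42·6 + ½·-9·6² = 90 cm; v ends -12 cm/s.
x(12) = 3 + Σ Δx = 221.5 cm.

221.5 cm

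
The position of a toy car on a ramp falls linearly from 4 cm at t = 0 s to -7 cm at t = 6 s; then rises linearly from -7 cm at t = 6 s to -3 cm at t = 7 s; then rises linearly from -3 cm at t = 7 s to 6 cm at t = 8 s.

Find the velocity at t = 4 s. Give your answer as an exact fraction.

-11/6 cm/s

Velocity is the slope of the x-t graph on 0–6 s: (-7 − 4)/(6 − 0) = -11/6 cm/s.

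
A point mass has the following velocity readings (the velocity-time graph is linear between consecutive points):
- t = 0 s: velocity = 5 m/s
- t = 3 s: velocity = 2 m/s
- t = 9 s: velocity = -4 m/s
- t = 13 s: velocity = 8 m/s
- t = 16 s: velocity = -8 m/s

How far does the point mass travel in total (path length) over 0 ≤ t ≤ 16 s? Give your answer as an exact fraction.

Distance (not displacement) is the total path length: add the absolute areas under v-t.
0–3 s: |½(5 + 2)(3)| = 10.5 m
3–9 s: v = 0 at t = 5 s; triangle areas 2 + 8 = 10 m
9–13 s: v = 0 at t = 31/3 s; triangle areas 8/3 + 32/3 = 40/3 m
13–16 s: v = 0 at t = 14.5 s; triangle areas 6 + 6 = 12 m
Total distance = 275/6 m

275/6 m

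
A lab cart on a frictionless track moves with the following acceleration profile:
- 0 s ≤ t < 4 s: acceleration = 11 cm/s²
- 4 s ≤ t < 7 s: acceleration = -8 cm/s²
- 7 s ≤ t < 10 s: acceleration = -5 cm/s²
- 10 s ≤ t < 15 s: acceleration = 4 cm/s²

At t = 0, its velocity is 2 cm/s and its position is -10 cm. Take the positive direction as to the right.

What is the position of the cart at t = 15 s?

On each constant-a segment, Δv = aΔt and Δx = v₀Δt + ½aΔt²; chain segment to segment.
0–4 s: v starts 2 cm/s; Δx = 2·4 + ½·11·4² = 96 cm; v ends 46 cm/s.
4–7 s: v starts 46 cm/s; Δx = 46·3 + ½·-8·3² = 102 cm; v ends 22 cm/s.
7–10 s: v starts 22 cm/s; Δx = 22·3 + ½·-5·3² = 43.5 cm; v ends 7 cm/s.
10–15 s: v starts 7 cm/s; Δx = 7·5 + ½·4·5² = 85 cm; v ends 27 cm/s.
x(15) = -10 + Σ Δx = 316.5 cm.

316.5 cm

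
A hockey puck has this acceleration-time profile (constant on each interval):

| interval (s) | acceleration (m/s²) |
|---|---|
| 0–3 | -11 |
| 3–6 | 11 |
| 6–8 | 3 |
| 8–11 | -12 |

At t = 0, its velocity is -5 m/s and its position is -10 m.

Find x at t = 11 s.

On each constant-a segment, Δv = aΔt and Δx = v₀Δt + ½aΔt²; chain segment to segment.
0–3 s: v starts -5 m/s; Δx = -5·3 + ½·-11·3² = -64.5 m; v ends -38 m/s.
3–6 s: v starts -38 m/s; Δx = -38·3 + ½·11·3² = -64.5 m; v ends -5 m/s.
6–8 s: v starts -5 m/s; Δx = -5·2 + ½·3·2² = -4 m; v ends 1 m/s.
8–11 s: v starts 1 m/s; Δx = 1·3 + ½·-12·3² = -51 m; v ends -35 m/s.
x(11) = -10 + Σ Δx = -194 m.

-194 m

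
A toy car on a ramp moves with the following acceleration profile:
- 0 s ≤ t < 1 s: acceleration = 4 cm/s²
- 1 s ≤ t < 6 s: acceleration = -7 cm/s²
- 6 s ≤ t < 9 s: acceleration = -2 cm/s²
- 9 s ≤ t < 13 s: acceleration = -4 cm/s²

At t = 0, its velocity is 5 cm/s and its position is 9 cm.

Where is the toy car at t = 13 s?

-273.5 cm

On each constant-a segment, Δv = aΔt and Δx = v₀Δt + ½aΔt²; chain segment to segment.
0–1 s: v starts 5 cm/s; Δx = 5·1 + ½·4·1² = 7 cm; v ends 9 cm/s.
1–6 s: v starts 9 cm/s; Δx = 9·5 + ½·-7·5² = -42.5 cm; v ends -26 cm/s.
6–9 s: v starts -26 cm/s; Δx = -26·3 + ½·-2·3² = -87 cm; v ends -32 cm/s.
9–13 s: v starts -32 cm/s; Δx = -32·4 + ½·-4·4² = -160 cm; v ends -48 cm/s.
x(13) = 9 + Σ Δx = -273.5 cm.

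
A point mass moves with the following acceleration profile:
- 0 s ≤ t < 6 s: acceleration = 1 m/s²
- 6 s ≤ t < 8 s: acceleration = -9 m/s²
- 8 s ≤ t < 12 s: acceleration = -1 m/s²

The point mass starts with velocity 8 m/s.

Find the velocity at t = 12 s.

-8 m/s

Δv equals the area under the a-t graph; then v = v₀ + Δv.
0–6 s: 1 × 6 = 6 m/s
6–8 s: -9 × 2 = -18 m/s
8–12 s: -1 × 4 = -4 m/s
Δv = -16 m/s, so v(12) = 8 + (-16) = -8 m/s.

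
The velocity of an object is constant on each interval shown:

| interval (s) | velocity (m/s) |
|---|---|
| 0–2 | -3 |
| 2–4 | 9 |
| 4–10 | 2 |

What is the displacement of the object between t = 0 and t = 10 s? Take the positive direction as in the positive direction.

Net displacement equals the area under the velocity-time graph (areas below the axis count negative).
0–2 s: -3 × 2 = -6 m
2–4 s: 9 × 2 = 18 m
4–10 s: 2 × 6 = 12 m
Net displacement = 24 m

24 m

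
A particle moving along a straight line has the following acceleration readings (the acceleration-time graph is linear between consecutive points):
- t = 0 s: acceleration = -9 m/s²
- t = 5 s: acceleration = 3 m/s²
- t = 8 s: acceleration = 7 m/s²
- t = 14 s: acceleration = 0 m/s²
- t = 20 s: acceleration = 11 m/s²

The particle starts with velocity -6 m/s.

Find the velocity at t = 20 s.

48 m/s

Δv equals the area under the a-t graph; then v = v₀ + Δv.
0–5 s: ½(-9 + 3)(5) = -15 m/s
5–8 s: ½(3 + 7)(3) = 15 m/s
8–14 s: ½(7 + 0)(6) = 21 m/s
14–20 s: ½(0 + 11)(6) = 33 m/s
Δv = 54 m/s, so v(20) = -6 + (54) = 48 m/s.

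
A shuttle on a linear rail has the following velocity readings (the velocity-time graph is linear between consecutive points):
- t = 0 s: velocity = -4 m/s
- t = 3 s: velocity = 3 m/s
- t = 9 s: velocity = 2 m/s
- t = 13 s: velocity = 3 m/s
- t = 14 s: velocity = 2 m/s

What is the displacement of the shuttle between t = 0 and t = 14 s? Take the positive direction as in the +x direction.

Net displacement equals the area under the velocity-time graph (areas below the axis count negative).
0–3 s: ½(-4 + 3)(3) = -1.5 m
3–9 s: ½(3 + 2)(6) = 15 m
9–13 s: ½(2 + 3)(4) = 10 m
13–14 s: ½(3 + 2)(1) = 2.5 m
Net displacement = 26 m

26 m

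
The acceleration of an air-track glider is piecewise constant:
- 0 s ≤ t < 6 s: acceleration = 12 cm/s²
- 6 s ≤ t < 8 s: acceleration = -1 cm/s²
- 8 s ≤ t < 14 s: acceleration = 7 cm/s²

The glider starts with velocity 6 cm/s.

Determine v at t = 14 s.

Δv equals the area under the a-t graph; then v = v₀ + Δv.
0–6 s: 12 × 6 = 72 cm/s
6–8 s: -1 × 2 = -2 cm/s
8–14 s: 7 × 6 = 42 cm/s
Δv = 112 cm/s, so v(14) = 6 + (112) = 118 cm/s.

118 cm/s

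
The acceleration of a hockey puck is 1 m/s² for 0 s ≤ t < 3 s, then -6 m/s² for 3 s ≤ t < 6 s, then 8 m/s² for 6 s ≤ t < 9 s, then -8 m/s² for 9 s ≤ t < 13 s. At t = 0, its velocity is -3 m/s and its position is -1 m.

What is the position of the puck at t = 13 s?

-90.5 m

On each constant-a segment, Δv = aΔt and Δx = v₀Δt + ½aΔt²; chain segment to segment.
0–3 s: v starts -3 m/s; Δx = -3·3 + ½·1·3² = -4.5 m; v ends 0 m/s.
3–6 s: v starts 0 m/s; Δx = 0·3 + ½·-6·3² = -27 m; v ends -18 m/s.
6–9 s: v starts -18 m/s; Δx = -18·3 + ½·8·3² = -18 m; v ends 6 m/s.
9–13 s: v starts 6 m/s; Δx = 6·4 + ½·-8·4² = -40 m; v ends -26 m/s.
x(13) = -1 + Σ Δx = -90.5 m.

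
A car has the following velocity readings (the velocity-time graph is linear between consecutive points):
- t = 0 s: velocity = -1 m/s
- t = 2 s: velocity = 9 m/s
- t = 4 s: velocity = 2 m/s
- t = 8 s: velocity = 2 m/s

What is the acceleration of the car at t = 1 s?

5 m/s²

Acceleration is the slope of the v-t graph on 0–2 s: (9 − -1)/(2 − 0) = 5 m/s².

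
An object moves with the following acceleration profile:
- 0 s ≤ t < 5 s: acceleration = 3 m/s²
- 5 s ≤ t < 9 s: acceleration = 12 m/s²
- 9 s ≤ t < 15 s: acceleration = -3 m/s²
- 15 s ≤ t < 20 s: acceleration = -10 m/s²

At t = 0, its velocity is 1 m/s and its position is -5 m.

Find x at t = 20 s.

On each constant-a segment, Δv = aΔt and Δx = v₀Δt + ½aΔt²; chain segment to segment.
0–5 s: v starts 1 m/s; Δx = 1·5 + ½·3·5² = 42.5 m; v ends 16 m/s.
5–9 s: v starts 16 m/s; Δx = 16·4 + ½·12·4² = 160 m; v ends 64 m/s.
9–15 s: v starts 64 m/s; Δx = 64·6 + ½·-3·6² = 330 m; v ends 46 m/s.
15–20 s: v starts 46 m/s; Δx = 46·5 + ½·-10·5² = 105 m; v ends -4 m/s.
x(20) = -5 + Σ Δx = 632.5 m.

632.5 m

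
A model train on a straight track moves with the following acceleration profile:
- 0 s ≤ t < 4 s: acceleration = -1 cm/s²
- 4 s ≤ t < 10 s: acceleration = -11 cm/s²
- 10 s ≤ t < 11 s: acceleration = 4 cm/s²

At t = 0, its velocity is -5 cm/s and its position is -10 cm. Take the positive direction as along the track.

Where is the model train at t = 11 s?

-363 cm

On each constant-a segment, Δv = aΔt and Δx = v₀Δt + ½aΔt²; chain segment to segment.
0–4 s: v starts -5 cm/s; Δx = -5·4 + ½·-1·4² = -28 cm; v ends -9 cm/s.
4–10 s: v starts -9 cm/s; Δx = -9·6 + ½·-11·6² = -252 cm; v ends -75 cm/s.
10–11 s: v starts -75 cm/s; Δx = -75·1 + ½·4·1² = -73 cm; v ends -71 cm/s.
x(11) = -10 + Σ Δx = -363 cm.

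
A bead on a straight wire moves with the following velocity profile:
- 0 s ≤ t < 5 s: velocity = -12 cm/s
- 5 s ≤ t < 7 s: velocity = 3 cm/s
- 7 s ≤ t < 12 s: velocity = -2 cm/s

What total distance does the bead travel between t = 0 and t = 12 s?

Total distance travelled is ∫|v| dt — sum the magnitudes of each area piece.
0–5 s: |-12| × 5 = 60 cm
5–7 s: |3| × 2 = 6 cm
7–12 s: |-2| × 5 = 10 cm
Total distance = 76 cm

76 cm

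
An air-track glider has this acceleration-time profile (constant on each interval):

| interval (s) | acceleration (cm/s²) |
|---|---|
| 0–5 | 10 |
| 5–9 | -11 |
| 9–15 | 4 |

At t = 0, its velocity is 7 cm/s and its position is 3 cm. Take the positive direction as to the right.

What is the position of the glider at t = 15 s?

On each constant-a segment, Δv = aΔt and Δx = v₀Δt + ½aΔt²; chain segment to segment.
0–5 s: v starts 7 cm/s; Δx = 7·5 + ½·10·5² = 160 cm; v ends 57 cm/s.
5–9 s: v starts 57 cm/s; Δx = 57·4 + ½·-11·4² = 140 cm; v ends 13 cm/s.
9–15 s: v starts 13 cm/s; Δx = 13·6 + ½·4·6² = 150 cm; v ends 37 cm/s.
x(15) = 3 + Σ Δx = 453 cm.

453 cm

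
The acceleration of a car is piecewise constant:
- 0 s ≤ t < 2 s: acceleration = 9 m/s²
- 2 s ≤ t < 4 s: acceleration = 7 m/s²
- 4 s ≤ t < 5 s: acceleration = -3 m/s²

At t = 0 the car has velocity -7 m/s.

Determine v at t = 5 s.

Δv equals the area under the a-t graph; then v = v₀ + Δv.
0–2 s: 9 × 2 = 18 m/s
2–4 s: 7 × 2 = 14 m/s
4–5 s: -3 × 1 = -3 m/s
Δv = 29 m/s, so v(5) = -7 + (29) = 22 m/s.

22 m/s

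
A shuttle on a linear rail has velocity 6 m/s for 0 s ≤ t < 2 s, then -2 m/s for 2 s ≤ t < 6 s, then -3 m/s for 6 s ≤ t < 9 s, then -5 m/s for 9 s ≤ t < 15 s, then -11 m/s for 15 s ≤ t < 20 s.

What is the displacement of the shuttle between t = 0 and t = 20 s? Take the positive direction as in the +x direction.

Displacement is the signed area under the v-t curve.
0–2 s: 6 × 2 = 12 m
2–6 s: -2 × 4 = -8 m
6–9 s: -3 × 3 = -9 m
9–15 s: -5 × 6 = -30 m
15–20 s: -11 × 5 = -55 m
Net displacement = -90 m

-90 m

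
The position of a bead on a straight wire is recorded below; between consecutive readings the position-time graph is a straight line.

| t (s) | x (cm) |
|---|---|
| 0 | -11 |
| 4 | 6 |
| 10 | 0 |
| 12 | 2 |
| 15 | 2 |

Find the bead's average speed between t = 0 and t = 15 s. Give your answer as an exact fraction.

Average speed = (total path length)/(elapsed time); on a piecewise-linear x-t graph the path length is Σ|Δx|.
0–4 s: |Δx| = |6 − -11| = 17 cm
4–10 s: |Δx| = |0 − 6| = 6 cm
10–12 s: |Δx| = |2 − 0| = 2 cm
12–15 s: |Δx| = |2 − 2| = 0 cm
Total path = 25 cm; average speed = 25/15 = 5/3 cm/s.

5/3 cm/s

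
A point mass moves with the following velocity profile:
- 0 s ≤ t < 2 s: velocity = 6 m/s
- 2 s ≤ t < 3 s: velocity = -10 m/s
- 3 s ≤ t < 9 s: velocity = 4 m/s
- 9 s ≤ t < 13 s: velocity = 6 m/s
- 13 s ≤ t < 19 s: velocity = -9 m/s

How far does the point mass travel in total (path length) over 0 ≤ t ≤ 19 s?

124 m

Total distance travelled is ∫|v| dt — sum the magnitudes of each area piece.
0–2 s: |6| × 2 = 12 m
2–3 s: |-10| × 1 = 10 m
3–9 s: |4| × 6 = 24 m
9–13 s: |6| × 4 = 24 m
13–19 s: |-9| × 6 = 54 m
Total distance = 124 m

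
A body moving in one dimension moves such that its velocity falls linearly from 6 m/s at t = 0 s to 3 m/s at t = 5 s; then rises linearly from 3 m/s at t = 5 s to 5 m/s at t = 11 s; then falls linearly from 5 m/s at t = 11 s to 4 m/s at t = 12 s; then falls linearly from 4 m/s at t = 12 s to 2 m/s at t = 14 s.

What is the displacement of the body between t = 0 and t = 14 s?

Displacement is the signed area under the v-t curve.
0–5 s: ½(6 + 3)(5) = 22.5 m
5–11 s: ½(3 + 5)(6) = 24 m
11–12 s: ½(5 + 4)(1) = 4.5 m
12–14 s: ½(4 + 2)(2) = 6 m
Net displacement = 57 m

57 m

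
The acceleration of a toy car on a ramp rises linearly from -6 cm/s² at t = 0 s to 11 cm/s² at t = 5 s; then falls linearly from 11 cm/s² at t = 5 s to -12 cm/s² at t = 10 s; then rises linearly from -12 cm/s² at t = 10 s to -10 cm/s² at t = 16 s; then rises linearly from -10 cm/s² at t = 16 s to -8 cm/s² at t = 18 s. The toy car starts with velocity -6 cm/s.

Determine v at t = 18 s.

Δv equals the area under the a-t graph; then v = v₀ + Δv.
0–5 s: ½(-6 + 11)(5) = 12.5 cm/s
5–10 s: ½(11 + -12)(5) = -2.5 cm/s
10–16 s: ½(-12 + -10)(6) = -66 cm/s
16–18 s: ½(-10 + -8)(2) = -18 cm/s
Δv = -74 cm/s, so v(18) = -6 + (-74) = -80 cm/s.

-80 cm/s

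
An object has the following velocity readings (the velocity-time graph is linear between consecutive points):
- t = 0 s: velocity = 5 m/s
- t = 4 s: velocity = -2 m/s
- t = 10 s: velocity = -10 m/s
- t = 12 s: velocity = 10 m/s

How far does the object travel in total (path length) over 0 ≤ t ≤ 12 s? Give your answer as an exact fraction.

Total distance travelled is ∫|v| dt — sum the magnitudes of each area piece.
0–4 s: v = 0 at t = 20/7 s; triangle areas 50/7 + 8/7 = 58/7 m
4–10 s: |½(-2 + -10)(6)| = 36 m
10–12 s: v = 0 at t = 11 s; triangle areas 5 + 5 = 10 m
Total distance = 380/7 m

380/7 m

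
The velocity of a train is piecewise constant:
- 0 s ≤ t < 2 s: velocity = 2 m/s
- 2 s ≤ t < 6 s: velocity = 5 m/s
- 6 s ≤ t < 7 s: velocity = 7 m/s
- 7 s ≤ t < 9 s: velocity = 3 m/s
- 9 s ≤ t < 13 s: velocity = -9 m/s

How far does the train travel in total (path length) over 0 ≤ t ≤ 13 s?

73 m

Total distance travelled is ∫|v| dt — sum the magnitudes of each area piece.
0–2 s: |2| × 2 = 4 m
2–6 s: |5| × 4 = 20 m
6–7 s: |7| × 1 = 7 m
7–9 s: |3| × 2 = 6 m
9–13 s: |-9| × 4 = 36 m
Total distance = 73 m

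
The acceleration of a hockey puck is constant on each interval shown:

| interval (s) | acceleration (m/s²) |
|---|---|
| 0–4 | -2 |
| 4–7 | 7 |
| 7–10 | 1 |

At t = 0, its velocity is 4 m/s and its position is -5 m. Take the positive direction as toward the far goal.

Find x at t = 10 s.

70 m

On each constant-a segment, Δv = aΔt and Δx = v₀Δt + ½aΔt²; chain segment to segment.
0–4 s: v starts 4 m/s; Δx = 4·4 + ½·-2·4² = 0 m; v ends -4 m/s.
4–7 s: v starts -4 m/s; Δx = -4·3 + ½·7·3² = 19.5 m; v ends 17 m/s.
7–10 s: v starts 17 m/s; Δx = 17·3 + ½·1·3² = 55.5 m; v ends 20 m/s.
x(10) = -5 + Σ Δx = 70 m.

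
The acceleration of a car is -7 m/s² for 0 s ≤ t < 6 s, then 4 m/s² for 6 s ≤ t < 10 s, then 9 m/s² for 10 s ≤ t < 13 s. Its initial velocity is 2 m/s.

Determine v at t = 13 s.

3 m/s

Δv equals the area under the a-t graph; then v = v₀ + Δv.
0–6 s: -7 × 6 = -42 m/s
6–10 s: 4 × 4 = 16 m/s
10–13 s: 9 × 3 = 27 m/s
Δv = 1 m/s, so v(13) = 2 + (1) = 3 m/s.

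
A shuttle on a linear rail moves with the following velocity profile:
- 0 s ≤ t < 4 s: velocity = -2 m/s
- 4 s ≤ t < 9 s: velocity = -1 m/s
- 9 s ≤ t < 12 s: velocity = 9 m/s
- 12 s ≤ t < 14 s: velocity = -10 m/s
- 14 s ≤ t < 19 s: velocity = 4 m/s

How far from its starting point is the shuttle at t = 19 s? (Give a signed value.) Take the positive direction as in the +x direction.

14 m

Displacement is the signed area under the v-t curve.
0–4 s: -2 × 4 = -8 m
4–9 s: -1 × 5 = -5 m
9–12 s: 9 × 3 = 27 m
12–14 s: -10 × 2 = -20 m
14–19 s: 4 × 5 = 20 m
Net displacement = 14 m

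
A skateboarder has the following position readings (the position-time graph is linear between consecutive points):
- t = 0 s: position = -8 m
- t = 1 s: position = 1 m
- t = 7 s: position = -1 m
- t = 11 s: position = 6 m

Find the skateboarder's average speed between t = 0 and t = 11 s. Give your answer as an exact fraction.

18/11 m/s

Average speed = (total path length)/(elapsed time); on a piecewise-linear x-t graph the path length is Σ|Δx|.
0–1 s: |Δx| = |1 − -8| = 9 m
1–7 s: |Δx| = |-1 − 1| = 2 m
7–11 s: |Δx| = |6 − -1| = 7 m
Total path = 18 m; average speed = 18/11 = 18/11 m/s.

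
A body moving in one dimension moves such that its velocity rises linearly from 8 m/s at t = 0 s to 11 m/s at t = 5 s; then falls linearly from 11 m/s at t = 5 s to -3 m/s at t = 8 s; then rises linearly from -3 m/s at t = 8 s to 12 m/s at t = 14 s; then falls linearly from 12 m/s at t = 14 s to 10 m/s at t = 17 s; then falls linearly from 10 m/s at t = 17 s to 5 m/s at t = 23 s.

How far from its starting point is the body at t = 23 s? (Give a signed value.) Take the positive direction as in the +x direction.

164.5 m

Net displacement equals the area under the velocity-time graph (areas below the axis count negative).
0–5 s: ½(8 + 11)(5) = 47.5 m
5–8 s: ½(11 + -3)(3) = 12 m
8–14 s: ½(-3 + 12)(6) = 27 m
14–17 s: ½(12 + 10)(3) = 33 m
17–23 s: ½(10 + 5)(6) = 45 m
Net displacement = 164.5 m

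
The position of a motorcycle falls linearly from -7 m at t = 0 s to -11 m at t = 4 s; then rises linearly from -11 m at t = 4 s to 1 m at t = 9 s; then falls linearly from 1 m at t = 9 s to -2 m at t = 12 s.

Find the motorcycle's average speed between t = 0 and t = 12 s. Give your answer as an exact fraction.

Average speed = (total path length)/(elapsed time); on a piecewise-linear x-t graph the path length is Σ|Δx|.
0–4 s: |Δx| = |-11 − -7| = 4 m
4–9 s: |Δx| = |1 − -11| = 12 m
9–12 s: |Δx| = |-2 − 1| = 3 m
Total path = 19 m; average speed = 19/12 = 19/12 m/s.

19/12 m/s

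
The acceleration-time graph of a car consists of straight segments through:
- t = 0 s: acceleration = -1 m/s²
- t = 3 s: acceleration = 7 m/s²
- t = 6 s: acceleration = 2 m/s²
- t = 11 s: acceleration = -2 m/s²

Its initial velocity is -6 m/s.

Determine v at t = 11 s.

16.5 m/s

Δv equals the area under the a-t graph; then v = v₀ + Δv.
0–3 s: ½(-1 + 7)(3) = 9 m/s
3–6 s: ½(7 + 2)(3) = 13.5 m/s
6–11 s: ½(2 + -2)(5) = 0 m/s
Δv = 22.5 m/s, so v(11) = -6 + (22.5) = 16.5 m/s.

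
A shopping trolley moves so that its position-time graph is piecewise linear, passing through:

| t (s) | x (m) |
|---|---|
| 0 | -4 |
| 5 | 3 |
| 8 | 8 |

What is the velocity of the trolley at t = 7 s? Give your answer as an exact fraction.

Velocity is the slope of the x-t graph on 5–8 s: (8 − 3)/(8 − 5) = 5/3 m/s.

5/3 m/s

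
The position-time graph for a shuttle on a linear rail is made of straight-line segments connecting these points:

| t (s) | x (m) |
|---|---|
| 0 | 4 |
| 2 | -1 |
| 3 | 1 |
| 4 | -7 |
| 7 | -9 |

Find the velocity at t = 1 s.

-2.5 m/s

Velocity is the slope of the x-t graph on 0–2 s: (-1 − 4)/(2 − 0) = -2.5 m/s.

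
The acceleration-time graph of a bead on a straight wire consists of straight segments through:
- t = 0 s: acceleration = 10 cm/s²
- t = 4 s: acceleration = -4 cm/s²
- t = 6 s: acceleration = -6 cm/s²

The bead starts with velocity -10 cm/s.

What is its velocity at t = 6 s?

Δv equals the area under the a-t graph; then v = v₀ + Δv.
0–4 s: ½(10 + -4)(4) = 12 cm/s
4–6 s: ½(-4 + -6)(2) = -10 cm/s
Δv = 2 cm/s, so v(6) = -10 + (2) = -8 cm/s.

-8 cm/s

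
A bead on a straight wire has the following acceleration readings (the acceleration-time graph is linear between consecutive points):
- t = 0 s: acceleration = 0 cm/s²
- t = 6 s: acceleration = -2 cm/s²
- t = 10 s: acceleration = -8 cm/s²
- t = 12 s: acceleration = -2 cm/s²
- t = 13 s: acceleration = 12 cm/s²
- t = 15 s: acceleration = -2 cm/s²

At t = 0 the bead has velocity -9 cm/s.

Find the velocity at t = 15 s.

Δv equals the area under the a-t graph; then v = v₀ + Δv.
0–6 s: ½(0 + -2)(6) = -6 cm/s
6–10 s: ½(-2 + -8)(4) = -20 cm/s
10–12 s: ½(-8 + -2)(2) = -10 cm/s
12–13 s: ½(-2 + 12)(1) = 5 cm/s
13–15 s: ½(12 + -2)(2) = 10 cm/s
Δv = -21 cm/s, so v(15) = -9 + (-21) = -30 cm/s.

-30 cm/s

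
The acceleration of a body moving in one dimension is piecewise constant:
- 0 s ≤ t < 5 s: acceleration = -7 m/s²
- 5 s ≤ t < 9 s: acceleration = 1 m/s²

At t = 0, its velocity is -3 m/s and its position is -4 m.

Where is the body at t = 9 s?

On each constant-a segment, Δv = aΔt and Δx = v₀Δt + ½aΔt²; chain segment to segment.
0–5 s: v starts -3 m/s; Δx = -3·5 + ½·-7·5² = -102.5 m; v ends -38 m/s.
5–9 s: v starts -38 m/s; Δx = -38·4 + ½·1·4² = -144 m; v ends -34 m/s.
x(9) = -4 + Σ Δx = -250.5 m.

-250.5 m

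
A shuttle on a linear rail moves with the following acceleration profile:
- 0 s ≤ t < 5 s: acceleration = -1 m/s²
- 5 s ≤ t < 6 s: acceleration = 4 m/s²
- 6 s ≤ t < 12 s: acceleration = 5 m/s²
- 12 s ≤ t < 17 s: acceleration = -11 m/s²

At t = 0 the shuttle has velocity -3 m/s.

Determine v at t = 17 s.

-29 m/s

Δv equals the area under the a-t graph; then v = v₀ + Δv.
0–5 s: -1 × 5 = -5 m/s
5–6 s: 4 × 1 = 4 m/s
6–12 s: 5 × 6 = 30 m/s
12–17 s: -11 × 5 = -55 m/s
Δv = -26 m/s, so v(17) = -3 + (-26) = -29 m/s.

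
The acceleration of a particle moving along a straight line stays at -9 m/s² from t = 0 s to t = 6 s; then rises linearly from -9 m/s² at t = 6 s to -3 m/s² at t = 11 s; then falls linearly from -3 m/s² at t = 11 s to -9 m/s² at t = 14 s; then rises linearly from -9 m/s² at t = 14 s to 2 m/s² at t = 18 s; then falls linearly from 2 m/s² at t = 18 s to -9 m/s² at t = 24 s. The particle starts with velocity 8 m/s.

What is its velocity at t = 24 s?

-129 m/s

Δv equals the area under the a-t graph; then v = v₀ + Δv.
0–6 s: -9 × 6 = -54 m/s
6–11 s: ½(-9 + -3)(5) = -30 m/s
11–14 s: ½(-3 + -9)(3) = -18 m/s
14–18 s: ½(-9 + 2)(4) = -14 m/s
18–24 s: ½(2 + -9)(6) = -21 m/s
Δv = -137 m/s, so v(24) = 8 + (-137) = -129 m/s.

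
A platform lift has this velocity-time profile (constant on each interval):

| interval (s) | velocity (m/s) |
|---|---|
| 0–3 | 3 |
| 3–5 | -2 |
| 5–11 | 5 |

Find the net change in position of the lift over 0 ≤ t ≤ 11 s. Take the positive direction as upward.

Net displacement equals the area under the velocity-time graph (areas below the axis count negative).
0–3 s: 3 × 3 = 9 m
3–5 s: -2 × 2 = -4 m
5–11 s: 5 × 6 = 30 m
Net displacement = 35 m

35 m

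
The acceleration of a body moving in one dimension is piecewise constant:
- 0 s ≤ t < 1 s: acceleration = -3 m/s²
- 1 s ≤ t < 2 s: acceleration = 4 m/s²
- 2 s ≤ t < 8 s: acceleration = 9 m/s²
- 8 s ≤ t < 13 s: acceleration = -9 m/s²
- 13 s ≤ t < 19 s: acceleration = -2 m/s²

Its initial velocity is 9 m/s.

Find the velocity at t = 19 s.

Δv equals the area under the a-t graph; then v = v₀ + Δv.
0–1 s: -3 × 1 = -3 m/s
1–2 s: 4 × 1 = 4 m/s
2–8 s: 9 × 6 = 54 m/s
8–13 s: -9 × 5 = -45 m/s
13–19 s: -2 × 6 = -12 m/s
Δv = -2 m/s, so v(19) = 9 + (-2) = 7 m/s.

7 m/s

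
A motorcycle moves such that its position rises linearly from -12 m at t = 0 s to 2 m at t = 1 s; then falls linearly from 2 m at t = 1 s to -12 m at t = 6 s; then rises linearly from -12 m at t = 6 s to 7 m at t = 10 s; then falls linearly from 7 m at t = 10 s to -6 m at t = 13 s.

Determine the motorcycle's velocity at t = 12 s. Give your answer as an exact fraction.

Velocity is the slope of the x-t graph on 10–13 s: (-6 − 7)/(13 − 10) = -13/3 m/s.

-13/3 m/s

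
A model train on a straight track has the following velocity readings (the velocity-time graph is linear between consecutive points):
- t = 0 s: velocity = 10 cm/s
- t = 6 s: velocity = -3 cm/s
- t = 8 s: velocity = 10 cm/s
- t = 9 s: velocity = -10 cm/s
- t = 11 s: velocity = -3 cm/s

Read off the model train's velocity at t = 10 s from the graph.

On 9–11 s the graph is linear from -10 to -3 cm/s: v(10) = -10 + (-3 − -10)·(10 − 9)/(11 − 9) = -6.5 cm/s.

-6.5 cm/s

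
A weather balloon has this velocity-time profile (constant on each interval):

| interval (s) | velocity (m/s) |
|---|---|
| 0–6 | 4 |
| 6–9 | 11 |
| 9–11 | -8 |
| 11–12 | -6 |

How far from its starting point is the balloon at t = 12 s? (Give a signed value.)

35 m

Displacement is the signed area under the v-t curve.
0–6 s: 4 × 6 = 24 m
6–9 s: 11 × 3 = 33 m
9–11 s: -8 × 2 = -16 m
11–12 s: -6 × 1 = -6 m
Net displacement = 35 m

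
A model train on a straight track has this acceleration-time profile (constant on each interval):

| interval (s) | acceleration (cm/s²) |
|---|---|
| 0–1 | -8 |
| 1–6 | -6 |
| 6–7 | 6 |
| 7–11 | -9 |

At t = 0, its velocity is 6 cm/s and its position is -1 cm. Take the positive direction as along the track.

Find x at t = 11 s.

-289 cm

On each constant-a segment, Δv = aΔt and Δx = v₀Δt + ½aΔt²; chain segment to segment.
0–1 s: v starts 6 cm/s; Δx = 6·1 + ½·-8·1² = 2 cm; v ends -2 cm/s.
1–6 s: v starts -2 cm/s; Δx = -2·5 + ½·-6·5² = -85 cm; v ends -32 cm/s.
6–7 s: v starts -32 cm/s; Δx = -32·1 + ½·6·1² = -29 cm; v ends -26 cm/s.
7–11 s: v starts -26 cm/s; Δx = -26·4 + ½·-9·4² = -176 cm; v ends -62 cm/s.
x(11) = -1 + Σ Δx = -289 cm.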